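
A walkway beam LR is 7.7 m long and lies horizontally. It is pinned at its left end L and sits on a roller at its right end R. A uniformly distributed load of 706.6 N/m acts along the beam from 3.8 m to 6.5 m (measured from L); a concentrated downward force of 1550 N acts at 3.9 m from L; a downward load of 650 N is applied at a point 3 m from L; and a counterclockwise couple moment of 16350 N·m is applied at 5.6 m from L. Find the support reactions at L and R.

Resultant of the distributed load: 706.6 × 2.7 = 1907.82 N at 5.15 m from L.
Moments about L: R_y·7.7 − (706.6·2.7)·5.15 − 1550·3.9 − 650·3 + 16350 = 0 → R_y = 1470.273/7.7 = 190.945 ≈ 190.9 N.
ΣF_y = 0: L_y + 190.945 − 706.6·2.7 − 1550 − 650 = 0 → L_y = 3917 N.
ΣF_x = 0: no horizontal applied forces, so L_x = 0.

L_x = 0, L_y = 3917 N, R_y = 190.9 N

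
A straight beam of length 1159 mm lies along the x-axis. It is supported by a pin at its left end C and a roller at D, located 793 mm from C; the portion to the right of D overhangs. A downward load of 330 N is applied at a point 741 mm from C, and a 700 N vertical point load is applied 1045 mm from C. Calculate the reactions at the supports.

Taking moments about C: D_y·793 − 330·741 − 700·1045 = 0 → D_y = 976030/793 = 1230.81 ≈ 1231 N.
ΣF_y = 0: C_y + 1230.81 − 330 − 700 = 0 → C_y = -200.8 N.
ΣF_x = 0: no horizontal applied forces, so C_x = 0.

C_x = 0, C_y = -200.8 N, D_y = 1231 N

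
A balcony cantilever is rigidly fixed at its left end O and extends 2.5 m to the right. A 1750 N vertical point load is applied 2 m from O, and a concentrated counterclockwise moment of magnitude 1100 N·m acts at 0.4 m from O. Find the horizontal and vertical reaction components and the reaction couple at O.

O_x = 0, O_y = 1750 N, M_O = 2400 N·m

ΣF_x = 0: O_x = 0.
ΣF_y = 0: O_y − 1750 = 0 → O_y = 1750 N.
ΣM about O: M_O − 1750·2 + 1100 = 0 → M_O = 2400 N·m.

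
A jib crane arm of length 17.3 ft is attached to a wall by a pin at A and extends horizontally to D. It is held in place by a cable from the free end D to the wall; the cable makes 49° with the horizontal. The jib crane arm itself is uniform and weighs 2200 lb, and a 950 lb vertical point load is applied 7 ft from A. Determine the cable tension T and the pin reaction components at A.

T = 1967 lb, A_x = 1290 lb, A_y = 1666 lb

ΣM about A: T·sin49°·17.3 − 2200·8.65 − 950·7 = 0 → T = 25680/(17.3·0.75471) = 1966.84 ≈ 1967 lb.
ΣF_x = 0: A_x − T·cos49° = 0 → A_x = 1966.84 × 0.656059 = 1290 lb.
ΣF_y = 0: A_y + T·sin49° − 2200 − 950 = 0 → A_y = 3150 − 1966.84 × 0.75471 = 1666 lb.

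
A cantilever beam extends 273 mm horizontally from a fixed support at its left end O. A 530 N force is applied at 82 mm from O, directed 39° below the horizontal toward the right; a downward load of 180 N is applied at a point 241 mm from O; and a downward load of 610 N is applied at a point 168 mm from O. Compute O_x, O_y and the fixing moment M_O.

O_x = -411.9 N, O_y = 1124 N, M_O = 173200 N·mm

ΣF_x = 0: O_x + 530·cos39° = 0 → O_x = -411.9 N.
ΣF_y = 0: O_y − 530·sin39° − 180 − 610 = 0 → O_y = 1124 N.
ΣM about O: M_O − 530·sin39°·82 − 180·241 − 610·168 = 0 → M_O = 173200 N·mm.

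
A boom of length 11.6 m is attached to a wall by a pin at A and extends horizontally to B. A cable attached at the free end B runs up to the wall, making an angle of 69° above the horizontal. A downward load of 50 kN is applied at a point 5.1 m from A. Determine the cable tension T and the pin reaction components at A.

T = 23.55 kN, A_x = 8.438 kN, A_y = 28.02 kN

ΣM about A: T·sin69°·11.6 − 50·5.1 = 0 → T = 255/(11.6·0.93358) = 23.5467 ≈ 23.55 kN.
ΣF_x = 0: A_x − T·cos69° = 0 → A_x = 23.5467 × 0.358368 = 8.438 kN.
ΣF_y = 0: A_y + T·sin69° − 50 = 0 → A_y = 50 − 23.5467 × 0.93358 = 28.02 kN.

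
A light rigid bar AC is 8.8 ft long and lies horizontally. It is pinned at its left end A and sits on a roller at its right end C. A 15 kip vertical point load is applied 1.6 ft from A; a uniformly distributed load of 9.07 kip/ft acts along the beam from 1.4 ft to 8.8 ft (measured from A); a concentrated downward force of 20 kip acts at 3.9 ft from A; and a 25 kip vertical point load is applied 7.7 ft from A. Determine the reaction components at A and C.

A_x = 0, A_y = 54.75 kip, C_y = 72.36 kip

Resultant of the distributed load: 9.07 × 7.4 = 67.118 kip at 5.1 ft from A.
Moments about A: C_y·8.8 − 15·1.6 − (9.07·7.4)·5.1 − 20·3.9 − 25·7.7 = 0 → C_y = 636.8018/8.8 = 72.3638 ≈ 72.36 kip.
ΣF_y = 0: A_y + 72.3638 − 15 − 9.07·7.4 − 20 − 25 = 0 → A_y = 54.75 kip.
ΣF_x = 0: no horizontal applied forces, so A_x = 0.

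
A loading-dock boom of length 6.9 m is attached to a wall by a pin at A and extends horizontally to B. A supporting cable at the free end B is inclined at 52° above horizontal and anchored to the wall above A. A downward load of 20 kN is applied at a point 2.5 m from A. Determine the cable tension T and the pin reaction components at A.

ΣM about A: T·sin52°·6.9 − 20·2.5 = 0 → T = 50/(6.9·0.788011) = 9.19578 ≈ 9.196 kN.
ΣF_x = 0: A_x − T·cos52° = 0 → A_x = 9.19578 × 0.615661 = 5.661 kN.
ΣF_y = 0: A_y + T·sin52° − 20 = 0 → A_y = 20 − 9.19578 × 0.788011 = 12.75 kN.

T = 9.196 kN, A_x = 5.661 kN, A_y = 12.75 kN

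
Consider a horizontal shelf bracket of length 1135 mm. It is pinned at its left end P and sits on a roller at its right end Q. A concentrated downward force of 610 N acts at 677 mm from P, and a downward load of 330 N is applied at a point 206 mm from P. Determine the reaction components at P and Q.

P_x = 0, P_y = 516.3 N, Q_y = 423.7 N

ΣM about P: Q_y·1135 − 610·677 − 330·206 = 0 → Q_y = 480950/1135 = 423.744 ≈ 423.7 N.
ΣF_y = 0: P_y + 423.744 − 610 − 330 = 0 → P_y = 516.3 N.
ΣF_x = 0: no horizontal applied forces, so P_x = 0.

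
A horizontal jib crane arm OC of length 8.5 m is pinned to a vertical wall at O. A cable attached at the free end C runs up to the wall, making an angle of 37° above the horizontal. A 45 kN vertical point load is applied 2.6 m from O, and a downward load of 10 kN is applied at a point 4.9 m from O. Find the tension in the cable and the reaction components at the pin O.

T = 32.45 kN, O_x = 25.92 kN, O_y = 35.47 kN

ΣM about O: T·sin37°·8.5 − 45·2.6 − 10·4.9 = 0 → T = 166/(8.5·0.601815) = 32.4509 ≈ 32.45 kN.
ΣF_x = 0: O_x − T·cos37° = 0 → O_x = 32.4509 × 0.798636 = 25.92 kN.
ΣF_y = 0: O_y + T·sin37° − 45 − 10 = 0 → O_y = 55 − 32.4509 × 0.601815 = 35.47 kN.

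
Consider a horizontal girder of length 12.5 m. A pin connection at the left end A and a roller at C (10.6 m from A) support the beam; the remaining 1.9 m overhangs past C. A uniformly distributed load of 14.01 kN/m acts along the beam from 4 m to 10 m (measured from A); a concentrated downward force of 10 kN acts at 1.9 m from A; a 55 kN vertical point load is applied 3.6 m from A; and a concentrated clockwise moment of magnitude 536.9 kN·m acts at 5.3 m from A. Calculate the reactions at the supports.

Resultant of the distributed load: 14.01 × 6 = 84.06 kN at 7 m from A.
Moments about A: C_y·10.6 − (14.01·6)·7 − 10·1.9 − 55·3.6 − 536.9 = 0 → C_y = 1342.32/10.6 = 126.634 ≈ 126.6 kN.
ΣF_y = 0: A_y + 126.634 − 14.01·6 − 10 − 55 = 0 → A_y = 22.43 kN.
ΣF_x = 0: no horizontal applied forces, so A_x = 0.

A_x = 0, A_y = 22.43 kN, C_y = 126.6 kN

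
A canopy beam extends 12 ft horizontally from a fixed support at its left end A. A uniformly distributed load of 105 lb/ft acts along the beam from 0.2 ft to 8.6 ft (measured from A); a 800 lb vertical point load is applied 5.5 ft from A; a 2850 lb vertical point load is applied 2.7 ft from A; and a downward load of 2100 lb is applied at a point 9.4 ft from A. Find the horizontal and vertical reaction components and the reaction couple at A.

Resultant of the distributed load: 105 × 8.4 = 882 lb at 4.4 ft from A.
ΣF_x = 0: A_x = 0.
ΣF_y = 0: A_y − 105·8.4 − 800 − 2850 − 2100 = 0 → A_y = 6632 lb.
ΣM about A: M_A − (105·8.4)·4.4 − 800·5.5 − 2850·2.7 − 2100·9.4 = 0 → M_A = 35720 lb·ft.

A_x = 0, A_y = 6632 lb, M_A = 35720 lb·ft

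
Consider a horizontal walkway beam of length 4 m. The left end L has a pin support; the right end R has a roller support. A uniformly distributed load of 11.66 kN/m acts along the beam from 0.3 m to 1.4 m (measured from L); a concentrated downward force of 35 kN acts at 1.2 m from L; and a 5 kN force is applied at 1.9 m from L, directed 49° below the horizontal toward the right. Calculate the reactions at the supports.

L_x = -3.280 kN, L_y = 36.58 kN, R_y = 15.02 kN

Resultant of the distributed load: 11.66 × 1.1 = 12.826 kN at 0.85 m from L.
Moments about L: R_y·4 − (11.66·1.1)·0.85 − 35·1.2 − 5·sin49°·1.9 = 0 → R_y = 60.0718/4 = 15.018 ≈ 15.02 kN.
ΣF_y = 0: L_y + 15.018 − 11.66·1.1 − 35 − 5·sin49° = 0 → L_y = 36.58 kN.
ΣF_x = 0: L_x + 5·cos49° = 0 → L_x = -3.280 kN.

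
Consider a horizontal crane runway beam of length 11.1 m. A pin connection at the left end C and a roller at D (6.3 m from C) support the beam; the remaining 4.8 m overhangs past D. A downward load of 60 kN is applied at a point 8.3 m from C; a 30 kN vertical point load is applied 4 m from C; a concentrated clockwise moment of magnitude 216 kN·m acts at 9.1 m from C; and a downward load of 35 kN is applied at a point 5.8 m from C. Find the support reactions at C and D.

C_x = 0, C_y = -39.60 kN, D_y = 164.6 kN

ΣM about C: D_y·6.3 − 60·8.3 − 30·4 − 216 − 35·5.8 = 0 → D_y = 1037/6.3 = 164.603 ≈ 164.6 kN.
ΣF_y = 0: C_y + 164.603 − 60 − 30 − 35 = 0 → C_y = -39.60 kN.
ΣF_x = 0: no horizontal applied forces, so C_x = 0.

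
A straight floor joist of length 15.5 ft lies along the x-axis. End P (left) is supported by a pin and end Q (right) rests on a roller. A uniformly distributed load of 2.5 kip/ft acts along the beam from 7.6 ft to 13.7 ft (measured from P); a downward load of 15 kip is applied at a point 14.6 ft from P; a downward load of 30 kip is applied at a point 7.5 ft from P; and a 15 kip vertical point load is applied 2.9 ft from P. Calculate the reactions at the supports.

Resultant of the distributed load: 2.5 × 6.1 = 15.25 kip at 10.65 ft from P.
ΣM about P: Q_y·15.5 − (2.5·6.1)·10.65 − 15·14.6 − 30·7.5 − 15·2.9 = 0 → Q_y = 649.9125/15.5 = 41.9298 ≈ 41.93 kip.
ΣF_y = 0: P_y + 41.9298 − 2.5·6.1 − 15 − 30 − 15 = 0 → P_y = 33.32 kip.
ΣF_x = 0: no horizontal applied forces, so P_x = 0.

P_x = 0, P_y = 33.32 kip, Q_y = 41.93 kip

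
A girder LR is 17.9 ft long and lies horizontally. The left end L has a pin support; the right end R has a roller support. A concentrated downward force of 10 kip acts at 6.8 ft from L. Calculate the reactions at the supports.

Taking moments about L: R_y·17.9 − 10·6.8 = 0 → R_y = 68/17.9 = 3.79888 ≈ 3.799 kip.
ΣF_y = 0: L_y + 3.79888 − 10 = 0 → L_y = 6.201 kip.
ΣF_x = 0: no horizontal applied forces, so L_x = 0.

L_x = 0, L_y = 6.201 kip, R_y = 3.799 kip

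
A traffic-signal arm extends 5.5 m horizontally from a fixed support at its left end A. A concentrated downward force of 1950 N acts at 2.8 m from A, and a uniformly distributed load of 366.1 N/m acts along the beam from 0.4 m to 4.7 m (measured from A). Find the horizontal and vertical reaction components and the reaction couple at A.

A_x = 0, A_y = 3524 N, M_A = 9474 N·m

Resultant of the distributed load: 366.1 × 4.3 = 1574.23 N at 2.55 m from A.
ΣF_x = 0: A_x = 0.
ΣF_y = 0: A_y − 1950 − 366.1·4.3 = 0 → A_y = 3524 N.
ΣM about A: M_A − 1950·2.8 − (366.1·4.3)·2.55 = 0 → M_A = 9474 N·m.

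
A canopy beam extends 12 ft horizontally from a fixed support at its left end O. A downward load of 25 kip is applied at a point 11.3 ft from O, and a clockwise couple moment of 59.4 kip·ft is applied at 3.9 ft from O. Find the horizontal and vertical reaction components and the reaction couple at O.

O_x = 0, O_y = 25.00 kip, M_O = 341.9 kip·ft

ΣF_x = 0: O_x = 0.
ΣF_y = 0: O_y − 25 = 0 → O_y = 25.00 kip.
ΣM about O: M_O − 25·11.3 − 59.4 = 0 → M_O = 341.9 kip·ft.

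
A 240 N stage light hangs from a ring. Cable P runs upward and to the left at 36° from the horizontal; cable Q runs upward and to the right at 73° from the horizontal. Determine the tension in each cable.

T_P = 74.21 N, T_Q = 205.4 N

ΣF_x = 0: −T_P·cos36° + T_Q·cos73° = 0 → T_Q = 2.76708·T_P.
ΣF_y = 0: T_P·sin36° + T_Q·sin73° = 240.
Substitute: T_P·(0.587785 + 2.76708·0.956305) = 240 → T_P = 74.2125 ≈ 74.21 N.
Then T_Q = 2.76708 × 74.2125 = 205.4 N.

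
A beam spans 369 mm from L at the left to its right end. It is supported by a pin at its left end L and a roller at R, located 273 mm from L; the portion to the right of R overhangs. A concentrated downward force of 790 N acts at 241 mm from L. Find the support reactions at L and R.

L_x = 0, L_y = 92.60 N, R_y = 697.4 N

Taking moments about L: R_y·273 − 790·241 = 0 → R_y = 190390/273 = 697.399 ≈ 697.4 N.
ΣF_y = 0: L_y + 697.399 − 790 = 0 → L_y = 92.60 N.
ΣF_x = 0: no horizontal applied forces, so L_x = 0.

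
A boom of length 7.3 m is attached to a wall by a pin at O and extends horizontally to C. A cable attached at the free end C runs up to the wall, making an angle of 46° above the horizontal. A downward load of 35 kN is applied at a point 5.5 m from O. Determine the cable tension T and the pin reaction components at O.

ΣM about O: T·sin46°·7.3 − 35·5.5 = 0 → T = 192.5/(7.3·0.71934) = 36.6584 ≈ 36.66 kN.
ΣF_x = 0: O_x − T·cos46° = 0 → O_x = 36.6584 × 0.694658 = 25.47 kN.
ΣF_y = 0: O_y + T·sin46° − 35 = 0 → O_y = 35 − 36.6584 × 0.71934 = 8.630 kN.

T = 36.66 kN, O_x = 25.47 kN, O_y = 8.630 kN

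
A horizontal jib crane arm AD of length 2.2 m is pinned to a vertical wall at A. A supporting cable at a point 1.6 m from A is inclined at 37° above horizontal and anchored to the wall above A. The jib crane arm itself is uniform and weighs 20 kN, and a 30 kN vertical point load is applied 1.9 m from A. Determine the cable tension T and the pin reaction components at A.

ΣM about A: T·sin37°·1.6 − 20·1.1 − 30·1.9 = 0 → T = 79/(1.6·0.601815) = 82.0435 ≈ 82.04 kN.
ΣF_x = 0: A_x − T·cos37° = 0 → A_x = 82.0435 × 0.798636 = 65.52 kN.
ΣF_y = 0: A_y + T·sin37° − 20 − 30 = 0 → A_y = 50 − 82.0435 × 0.601815 = 0.6250 kN.

T = 82.04 kN, A_x = 65.52 kN, A_y = 0.6250 kN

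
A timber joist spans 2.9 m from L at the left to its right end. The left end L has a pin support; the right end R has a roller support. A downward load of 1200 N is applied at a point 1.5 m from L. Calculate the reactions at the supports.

Moments about L: R_y·2.9 − 1200·1.5 = 0 → R_y = 1800/2.9 = 620.69 ≈ 620.7 N.
ΣF_y = 0: L_y + 620.69 − 1200 = 0 → L_y = 579.3 N.
ΣF_x = 0: no horizontal applied forces, so L_x = 0.

L_x = 0, L_y = 579.3 N, R_y = 620.7 N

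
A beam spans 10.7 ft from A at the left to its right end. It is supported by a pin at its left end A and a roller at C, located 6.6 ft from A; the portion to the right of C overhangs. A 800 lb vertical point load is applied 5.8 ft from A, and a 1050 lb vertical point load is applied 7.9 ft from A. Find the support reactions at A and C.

A_x = 0, A_y = -109.8 lb, C_y = 1960 lb

ΣM about A: C_y·6.6 − 800·5.8 − 1050·7.9 = 0 → C_y = 12935/6.6 = 1959.85 ≈ 1960 lb.
ΣF_y = 0: A_y + 1959.85 − 800 − 1050 = 0 → A_y = -109.8 lb.
ΣF_x = 0: no horizontal applied forces, so A_x = 0.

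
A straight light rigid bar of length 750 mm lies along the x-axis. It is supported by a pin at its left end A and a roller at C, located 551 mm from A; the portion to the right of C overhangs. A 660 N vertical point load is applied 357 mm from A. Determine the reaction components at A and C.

A_x = 0, A_y = 232.4 N, C_y = 427.6 N

Taking moments about A: C_y·551 − 660·357 = 0 → C_y = 235620/551 = 427.623 ≈ 427.6 N.
ΣF_y = 0: A_y + 427.623 − 660 = 0 → A_y = 232.4 N.
ΣF_x = 0: no horizontal applied forces, so A_x = 0.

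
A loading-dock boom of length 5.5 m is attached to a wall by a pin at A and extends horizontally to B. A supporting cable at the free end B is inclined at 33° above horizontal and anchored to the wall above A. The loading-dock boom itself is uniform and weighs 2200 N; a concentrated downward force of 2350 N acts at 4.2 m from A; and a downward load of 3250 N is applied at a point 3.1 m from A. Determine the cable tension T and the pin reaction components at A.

ΣM about A: T·sin33°·5.5 − 2200·2.75 − 2350·4.2 − 3250·3.1 = 0 → T = 25995/(5.5·0.544639) = 8677.98 ≈ 8678 N.
ΣF_x = 0: A_x − T·cos33° = 0 → A_x = 8677.98 × 0.838671 = 7278 N.
ΣF_y = 0: A_y + T·sin33° − 2200 − 2350 − 3250 = 0 → A_y = 7800 − 8677.98 × 0.544639 = 3074 N.

T = 8678 N, A_x = 7278 N, A_y = 3074 N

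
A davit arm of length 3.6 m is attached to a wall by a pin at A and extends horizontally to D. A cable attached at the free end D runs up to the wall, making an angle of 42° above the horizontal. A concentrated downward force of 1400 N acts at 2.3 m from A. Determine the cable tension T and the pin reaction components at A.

T = 1337 N, A_x = 993.4 N, A_y = 505.6 N

ΣM about A: T·sin42°·3.6 − 1400·2.3 = 0 → T = 3220/(3.6·0.669131) = 1336.73 ≈ 1337 N.
ΣF_x = 0: A_x − T·cos42° = 0 → A_x = 1336.73 × 0.743145 = 993.4 N.
ΣF_y = 0: A_y + T·sin42° − 1400 = 0 → A_y = 1400 − 1336.73 × 0.669131 = 505.6 N.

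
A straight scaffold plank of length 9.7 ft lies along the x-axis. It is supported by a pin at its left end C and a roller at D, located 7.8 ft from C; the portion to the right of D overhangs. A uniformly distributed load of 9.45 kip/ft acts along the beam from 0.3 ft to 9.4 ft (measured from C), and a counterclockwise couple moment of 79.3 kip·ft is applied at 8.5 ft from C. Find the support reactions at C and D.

C_x = 0, C_y = 42.69 kip, D_y = 43.30 kip

Resultant of the distributed load: 9.45 × 9.1 = 85.995 kip at 4.85 ft from C.
ΣM about C: D_y·7.8 − (9.45·9.1)·4.85 + 79.3 = 0 → D_y = 337.77575/7.8 = 43.3046 ≈ 43.30 kip.
ΣF_y = 0: C_y + 43.3046 − 9.45·9.1 = 0 → C_y = 42.69 kip.
ΣF_x = 0: no horizontal applied forces, so C_x = 0.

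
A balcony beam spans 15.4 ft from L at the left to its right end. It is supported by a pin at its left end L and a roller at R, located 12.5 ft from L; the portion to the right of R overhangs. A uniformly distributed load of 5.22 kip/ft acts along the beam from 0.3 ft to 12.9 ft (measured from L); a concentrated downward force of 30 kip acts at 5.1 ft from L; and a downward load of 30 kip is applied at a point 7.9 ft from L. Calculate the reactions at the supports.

Resultant of the distributed load: 5.22 × 12.6 = 65.772 kip at 6.6 ft from L.
Taking moments about L: R_y·12.5 − (5.22·12.6)·6.6 − 30·5.1 − 30·7.9 = 0 → R_y = 824.0952/12.5 = 65.9276 ≈ 65.93 kip.
ΣF_y = 0: L_y + 65.9276 − 5.22·12.6 − 30 − 30 = 0 → L_y = 59.84 kip.
ΣF_x = 0: no horizontal applied forces, so L_x = 0.

L_x = 0, L_y = 59.84 kip, R_y = 65.93 kip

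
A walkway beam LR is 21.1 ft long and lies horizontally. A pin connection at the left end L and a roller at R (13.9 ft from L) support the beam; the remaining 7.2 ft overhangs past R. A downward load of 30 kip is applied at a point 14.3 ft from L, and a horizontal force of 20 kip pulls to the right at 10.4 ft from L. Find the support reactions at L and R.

ΣM about L: R_y·13.9 − 30·14.3 = 0 → R_y = 429/13.9 = 30.8633 ≈ 30.86 kip.
ΣF_y = 0: L_y + 30.8633 − 30 = 0 → L_y = -0.8633 kip.
ΣF_x = 0: L_x + 20 = 0 → L_x = -20.00 kip.

L_x = -20.00 kip, L_y = -0.8633 kip, R_y = 30.86 kip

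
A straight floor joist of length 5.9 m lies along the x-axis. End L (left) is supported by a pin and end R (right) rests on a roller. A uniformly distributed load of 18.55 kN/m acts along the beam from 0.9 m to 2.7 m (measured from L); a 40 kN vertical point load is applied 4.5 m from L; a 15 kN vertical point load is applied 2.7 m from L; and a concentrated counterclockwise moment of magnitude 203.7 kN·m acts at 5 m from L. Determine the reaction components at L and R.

Resultant of the distributed load: 18.55 × 1.8 = 33.39 kN at 1.8 m from L.
ΣM about L: R_y·5.9 − (18.55·1.8)·1.8 − 40·4.5 − 15·2.7 + 203.7 = 0 → R_y = 76.902/5.9 = 13.0342 ≈ 13.03 kN.
ΣF_y = 0: L_y + 13.0342 − 18.55·1.8 − 40 − 15 = 0 → L_y = 75.36 kN.
ΣF_x = 0: no horizontal applied forces, so L_x = 0.

L_x = 0, L_y = 75.36 kN, R_y = 13.03 kN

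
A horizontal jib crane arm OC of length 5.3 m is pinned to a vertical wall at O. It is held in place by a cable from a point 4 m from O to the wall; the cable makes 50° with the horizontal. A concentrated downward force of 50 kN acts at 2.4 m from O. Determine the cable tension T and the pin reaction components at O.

T = 39.16 kN, O_x = 25.17 kN, O_y = 20.00 kN

ΣM about O: T·sin50°·4 − 50·2.4 = 0 → T = 120/(4·0.766044) = 39.1622 ≈ 39.16 kN.
ΣF_x = 0: O_x − T·cos50° = 0 → O_x = 39.1622 × 0.642788 = 25.17 kN.
ΣF_y = 0: O_y + T·sin50° − 50 = 0 → O_y = 50 − 39.1622 × 0.766044 = 20.00 kN.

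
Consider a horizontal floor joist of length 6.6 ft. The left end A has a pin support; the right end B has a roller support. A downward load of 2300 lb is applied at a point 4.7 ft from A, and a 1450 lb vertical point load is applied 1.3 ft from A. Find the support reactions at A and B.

A_x = 0, A_y = 1827 lb, B_y = 1923 lb

Moments about A: B_y·6.6 − 2300·4.7 − 1450·1.3 = 0 → B_y = 12695/6.6 = 1923.48 ≈ 1923 lb.
ΣF_y = 0: A_y + 1923.48 − 2300 − 1450 = 0 → A_y = 1827 lb.
ΣF_x = 0: no horizontal applied forces, so A_x = 0.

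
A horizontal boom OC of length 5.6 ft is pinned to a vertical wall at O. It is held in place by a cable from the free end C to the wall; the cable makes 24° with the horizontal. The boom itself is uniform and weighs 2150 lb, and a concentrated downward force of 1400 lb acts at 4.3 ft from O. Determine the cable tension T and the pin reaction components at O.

T = 5286 lb, O_x = 4829 lb, O_y = 1400 lb

ΣM about O: T·sin24°·5.6 − 2150·2.8 − 1400·4.3 = 0 → T = 12040/(5.6·0.406737) = 5285.97 ≈ 5286 lb.
ΣF_x = 0: O_x − T·cos24° = 0 → O_x = 5285.97 × 0.913545 = 4829 lb.
ΣF_y = 0: O_y + T·sin24° − 2150 − 1400 = 0 → O_y = 3550 − 5285.97 × 0.406737 = 1400 lb.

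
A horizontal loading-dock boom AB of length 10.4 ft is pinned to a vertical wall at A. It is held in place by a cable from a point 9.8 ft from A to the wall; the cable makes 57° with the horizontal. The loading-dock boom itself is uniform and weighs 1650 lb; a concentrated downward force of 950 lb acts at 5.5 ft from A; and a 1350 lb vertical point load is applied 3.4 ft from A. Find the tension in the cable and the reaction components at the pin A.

T = 2238 lb, A_x = 1219 lb, A_y = 2073 lb

ΣM about A: T·sin57°·9.8 − 1650·5.2 − 950·5.5 − 1350·3.4 = 0 → T = 18395/(9.8·0.838671) = 2238.11 ≈ 2238 lb.
ΣF_x = 0: A_x − T·cos57° = 0 → A_x = 2238.11 × 0.544639 = 1219 lb.
ΣF_y = 0: A_y + T·sin57° − 1650 − 950 − 1350 = 0 → A_y = 3950 − 2238.11 × 0.838671 = 2073 lb.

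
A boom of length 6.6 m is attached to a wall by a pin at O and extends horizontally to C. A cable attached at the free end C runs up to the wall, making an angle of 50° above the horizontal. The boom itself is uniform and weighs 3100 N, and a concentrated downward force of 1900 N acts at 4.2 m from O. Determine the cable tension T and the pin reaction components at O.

ΣM about O: T·sin50°·6.6 − 3100·3.3 − 1900·4.2 = 0 → T = 18210/(6.6·0.766044) = 3601.74 ≈ 3602 N.
ΣF_x = 0: O_x − T·cos50° = 0 → O_x = 3601.74 × 0.642788 = 2315 N.
ΣF_y = 0: O_y + T·sin50° − 3100 − 1900 = 0 → O_y = 5000 − 3601.74 × 0.766044 = 2241 N.

T = 3602 N, O_x = 2315 N, O_y = 2241 N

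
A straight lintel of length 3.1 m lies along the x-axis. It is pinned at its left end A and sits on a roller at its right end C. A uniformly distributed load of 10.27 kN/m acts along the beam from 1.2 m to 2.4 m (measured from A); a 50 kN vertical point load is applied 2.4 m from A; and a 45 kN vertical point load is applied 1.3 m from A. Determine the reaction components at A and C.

Resultant of the distributed load: 10.27 × 1.2 = 12.324 kN at 1.8 m from A.
Moments about A: C_y·3.1 − (10.27·1.2)·1.8 − 50·2.4 − 45·1.3 = 0 → C_y = 200.6832/3.1 = 64.7365 ≈ 64.74 kN.
ΣF_y = 0: A_y + 64.7365 − 10.27·1.2 − 50 − 45 = 0 → A_y = 42.59 kN.
ΣF_x = 0: no horizontal applied forces, so A_x = 0.

A_x = 0, A_y = 42.59 kN, C_y = 64.74 kN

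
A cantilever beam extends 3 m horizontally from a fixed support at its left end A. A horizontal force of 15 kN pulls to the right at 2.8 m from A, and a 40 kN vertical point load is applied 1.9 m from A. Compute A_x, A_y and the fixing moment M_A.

A_x = -15.00 kN, A_y = 40.00 kN, M_A = 76.00 kN·m

ΣF_x = 0: A_x + 15 = 0 → A_x = -15.00 kN.
ΣF_y = 0: A_y − 40 = 0 → A_y = 40.00 kN.
ΣM about A: M_A − 40·1.9 = 0 → M_A = 76.00 kN·m.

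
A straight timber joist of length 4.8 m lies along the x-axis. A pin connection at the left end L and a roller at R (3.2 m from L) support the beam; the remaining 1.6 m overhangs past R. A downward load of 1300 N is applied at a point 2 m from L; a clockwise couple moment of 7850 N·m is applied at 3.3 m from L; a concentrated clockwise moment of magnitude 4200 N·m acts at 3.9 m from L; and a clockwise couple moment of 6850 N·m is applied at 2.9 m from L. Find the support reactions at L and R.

L_x = 0, L_y = -5419 N, R_y = 6719 N

ΣM about L: R_y·3.2 − 1300·2 − 7850 − 4200 − 6850 = 0 → R_y = 21500/3.2 = 6718.75 ≈ 6719 N.
ΣF_y = 0: L_y + 6718.75 − 1300 = 0 → L_y = -5419 N.
ΣF_x = 0: no horizontal applied forces, so L_x = 0.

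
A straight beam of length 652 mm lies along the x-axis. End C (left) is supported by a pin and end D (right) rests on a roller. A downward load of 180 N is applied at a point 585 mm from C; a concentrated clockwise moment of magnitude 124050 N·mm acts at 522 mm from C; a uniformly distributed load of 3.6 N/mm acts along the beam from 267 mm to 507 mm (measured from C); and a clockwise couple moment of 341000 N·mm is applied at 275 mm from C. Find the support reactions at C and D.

Resultant of the distributed load: 3.6 × 240 = 864 N at 387 mm from C.
Taking moments about C: D_y·652 − 180·585 − 124050 − (3.6·240)·387 − 341000 = 0 → D_y = 904718/652 = 1387.6 ≈ 1388 N.
ΣF_y = 0: C_y + 1387.6 − 180 − 3.6·240 = 0 → C_y = -343.6 N.
ΣF_x = 0: no horizontal applied forces, so C_x = 0.

C_x = 0, C_y = -343.6 N, D_y = 1388 N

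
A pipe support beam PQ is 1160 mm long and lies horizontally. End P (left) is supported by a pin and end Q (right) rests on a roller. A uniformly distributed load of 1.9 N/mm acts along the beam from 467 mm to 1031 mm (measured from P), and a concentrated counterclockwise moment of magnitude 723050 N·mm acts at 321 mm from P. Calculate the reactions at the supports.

P_x = 0, P_y = 1003 N, Q_y = 68.60 N

Resultant of the distributed load: 1.9 × 564 = 1071.6 N at 749 mm from P.
Taking moments about P: Q_y·1160 − (1.9·564)·749 + 723050 = 0 → Q_y = 79578.4/1160 = 68.6021 ≈ 68.60 N.
ΣF_y = 0: P_y + 68.6021 − 1.9·564 = 0 → P_y = 1003 N.
ΣF_x = 0: no horizontal applied forces, so P_x = 0.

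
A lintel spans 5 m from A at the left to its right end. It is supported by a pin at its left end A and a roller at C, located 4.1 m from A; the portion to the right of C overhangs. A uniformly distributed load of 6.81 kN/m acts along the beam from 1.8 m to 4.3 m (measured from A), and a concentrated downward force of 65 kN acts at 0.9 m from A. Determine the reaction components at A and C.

Resultant of the distributed load: 6.81 × 2.5 = 17.025 kN at 3.05 m from A.
Moments about A: C_y·4.1 − (6.81·2.5)·3.05 − 65·0.9 = 0 → C_y = 110.42625/4.1 = 26.9332 ≈ 26.93 kN.
ΣF_y = 0: A_y + 26.9332 − 6.81·2.5 − 65 = 0 → A_y = 55.09 kN.
ΣF_x = 0: no horizontal applied forces, so A_x = 0.

A_x = 0, A_y = 55.09 kN, C_y = 26.93 kN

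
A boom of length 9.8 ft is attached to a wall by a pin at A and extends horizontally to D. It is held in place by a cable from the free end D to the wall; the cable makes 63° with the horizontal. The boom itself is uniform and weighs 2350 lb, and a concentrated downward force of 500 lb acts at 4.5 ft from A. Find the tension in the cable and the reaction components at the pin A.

T = 1576 lb, A_x = 715.7 lb, A_y = 1445 lb

ΣM about A: T·sin63°·9.8 − 2350·4.9 − 500·4.5 = 0 → T = 13765/(9.8·0.891007) = 1576.41 ≈ 1576 lb.
ΣF_x = 0: A_x − T·cos63° = 0 → A_x = 1576.41 × 0.45399 = 715.7 lb.
ΣF_y = 0: A_y + T·sin63° − 2350 − 500 = 0 → A_y = 2850 − 1576.41 × 0.891007 = 1445 lb.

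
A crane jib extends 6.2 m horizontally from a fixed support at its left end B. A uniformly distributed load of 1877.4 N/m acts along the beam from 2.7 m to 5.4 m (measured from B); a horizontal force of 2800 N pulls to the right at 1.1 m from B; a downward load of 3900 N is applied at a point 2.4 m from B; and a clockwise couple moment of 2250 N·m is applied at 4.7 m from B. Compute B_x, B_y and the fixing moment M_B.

Resultant of the distributed load: 1877.4 × 2.7 = 5068.98 N at 4.05 m from B.
ΣF_x = 0: B_x + 2800 = 0 → B_x = -2800 N.
ΣF_y = 0: B_y − 1877.4·2.7 − 3900 = 0 → B_y = 8969 N.
ΣM about B: M_B − (1877.4·2.7)·4.05 − 3900·2.4 − 2250 = 0 → M_B = 32140 N·m.

B_x = -2800 N, B_y = 8969 N, M_B = 32140 N·m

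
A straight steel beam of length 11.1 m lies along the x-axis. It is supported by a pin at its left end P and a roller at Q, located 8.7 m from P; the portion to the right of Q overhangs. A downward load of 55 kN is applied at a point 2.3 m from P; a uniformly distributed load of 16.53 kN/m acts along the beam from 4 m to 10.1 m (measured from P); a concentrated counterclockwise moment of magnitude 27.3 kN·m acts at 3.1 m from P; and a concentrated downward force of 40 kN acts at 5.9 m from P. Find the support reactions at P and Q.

P_x = 0, P_y = 75.59 kN, Q_y = 120.2 kN

Resultant of the distributed load: 16.53 × 6.1 = 100.833 kN at 7.05 m from P.
Moments about P: Q_y·8.7 − 55·2.3 − (16.53·6.1)·7.05 + 27.3 − 40·5.9 = 0 → Q_y = 1046.07265/8.7 = 120.238 ≈ 120.2 kN.
ΣF_y = 0: P_y + 120.238 − 55 − 16.53·6.1 − 40 = 0 → P_y = 75.59 kN.
ΣF_x = 0: no horizontal applied forces, so P_x = 0.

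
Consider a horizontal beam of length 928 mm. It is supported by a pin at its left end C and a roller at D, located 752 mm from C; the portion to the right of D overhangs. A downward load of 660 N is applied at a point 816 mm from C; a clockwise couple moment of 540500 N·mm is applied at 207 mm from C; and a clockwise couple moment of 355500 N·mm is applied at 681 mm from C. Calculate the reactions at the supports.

ΣM about C: D_y·752 − 660·816 − 540500 − 355500 = 0 → D_y = 1434560/752 = 1907.66 ≈ 1908 N.
ΣF_y = 0: C_y + 1907.66 − 660 = 0 → C_y = -1248 N.
ΣF_x = 0: no horizontal applied forces, so C_x = 0.

C_x = 0, C_y = -1248 N, D_y = 1908 N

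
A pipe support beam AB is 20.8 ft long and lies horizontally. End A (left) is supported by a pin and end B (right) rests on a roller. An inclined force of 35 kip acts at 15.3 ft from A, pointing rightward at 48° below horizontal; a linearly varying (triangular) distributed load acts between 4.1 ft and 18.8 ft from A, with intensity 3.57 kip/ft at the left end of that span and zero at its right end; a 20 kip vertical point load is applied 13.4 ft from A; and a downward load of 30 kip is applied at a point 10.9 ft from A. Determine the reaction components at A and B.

A_x = -23.42 kip, A_y = 43.16 kip, B_y = 59.09 kip

Resultant of the triangular load: ½ × 3.57 × 14.7 = 26.2395 kip, acting at 9 ft from A (one-third of the span from the peak).
ΣM about A: B_y·20.8 − 35·sin48°·15.3 − (½·3.57·14.7)·9 − 20·13.4 − 30·10.9 = 0 → B_y = 1229.11/20.8 = 59.0918 ≈ 59.09 kip.
ΣF_y = 0: A_y + 59.0918 − 35·sin48° − ½·3.57·14.7 − 20 − 30 = 0 → A_y = 43.16 kip.
ΣF_x = 0: A_x + 35·cos48° = 0 → A_x = -23.42 kip.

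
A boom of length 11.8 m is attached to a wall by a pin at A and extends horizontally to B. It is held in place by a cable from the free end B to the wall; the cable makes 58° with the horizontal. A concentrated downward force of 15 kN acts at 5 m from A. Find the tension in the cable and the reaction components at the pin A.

T = 7.495 kN, A_x = 3.972 kN, A_y = 8.644 kN

ΣM about A: T·sin58°·11.8 − 15·5 = 0 → T = 75/(11.8·0.848048) = 7.49478 ≈ 7.495 kN.
ΣF_x = 0: A_x − T·cos58° = 0 → A_x = 7.49478 × 0.529919 = 3.972 kN.
ΣF_y = 0: A_y + T·sin58° − 15 = 0 → A_y = 15 − 7.49478 × 0.848048 = 8.644 kN.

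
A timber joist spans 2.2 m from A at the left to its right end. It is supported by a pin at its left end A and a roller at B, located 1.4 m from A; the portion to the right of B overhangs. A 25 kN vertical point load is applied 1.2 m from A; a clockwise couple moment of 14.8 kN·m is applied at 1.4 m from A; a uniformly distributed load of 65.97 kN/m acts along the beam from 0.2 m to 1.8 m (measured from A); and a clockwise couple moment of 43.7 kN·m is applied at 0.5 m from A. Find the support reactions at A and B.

A_x = 0, A_y = -8.057 kN, B_y = 138.6 kN

Resultant of the distributed load: 65.97 × 1.6 = 105.552 kN at 1 m from A.
ΣM about A: B_y·1.4 − 25·1.2 − 14.8 − (65.97·1.6)·1 − 43.7 = 0 → B_y = 194.052/1.4 = 138.609 ≈ 138.6 kN.
ΣF_y = 0: A_y + 138.609 − 25 − 65.97·1.6 = 0 → A_y = -8.057 kN.
ΣF_x = 0: no horizontal applied forces, so A_x = 0.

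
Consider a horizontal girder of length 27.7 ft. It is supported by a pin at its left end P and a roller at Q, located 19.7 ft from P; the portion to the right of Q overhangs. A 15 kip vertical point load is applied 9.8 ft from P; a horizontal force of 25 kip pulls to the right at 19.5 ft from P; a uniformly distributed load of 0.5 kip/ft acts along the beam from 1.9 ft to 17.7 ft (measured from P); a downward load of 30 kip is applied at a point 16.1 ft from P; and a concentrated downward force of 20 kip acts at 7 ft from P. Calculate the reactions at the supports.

P_x = -25.00 kip, P_y = 29.88 kip, Q_y = 43.02 kip

Resultant of the distributed load: 0.5 × 15.8 = 7.9 kip at 9.8 ft from P.
Taking moments about P: Q_y·19.7 − 15·9.8 − (0.5·15.8)·9.8 − 30·16.1 − 20·7 = 0 → Q_y = 847.42/19.7 = 43.0162 ≈ 43.02 kip.
ΣF_y = 0: P_y + 43.0162 − 15 − 0.5·15.8 − 30 − 20 = 0 → P_y = 29.88 kip.
ΣF_x = 0: P_x + 25 = 0 → P_x = -25.00 kip.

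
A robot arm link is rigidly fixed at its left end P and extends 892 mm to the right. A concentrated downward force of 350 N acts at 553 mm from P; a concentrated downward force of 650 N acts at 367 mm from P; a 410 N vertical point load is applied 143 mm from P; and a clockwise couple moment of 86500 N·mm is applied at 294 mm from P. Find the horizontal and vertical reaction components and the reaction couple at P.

P_x = 0, P_y = 1410 N, M_P = 577200 N·mm

ΣF_x = 0: P_x = 0.
ΣF_y = 0: P_y − 350 − 650 − 410 = 0 → P_y = 1410 N.
ΣM about P: M_P − 350·553 − 650·367 − 410·143 − 86500 = 0 → M_P = 577200 N·mm.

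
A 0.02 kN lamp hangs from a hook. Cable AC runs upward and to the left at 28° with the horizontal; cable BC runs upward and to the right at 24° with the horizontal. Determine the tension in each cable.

ΣF_x = 0: −T_AC·cos28° + T_BC·cos24° = 0 → T_BC = 0.966506·T_AC.
ΣF_y = 0: T_AC·sin28° + T_BC·sin24° = 0.02.
Substitute: T_AC·(0.469472 + 0.966506·0.406737) = 0.02 → T_AC = 0.0231861 ≈ 0.02319 kN.
Then T_BC = 0.966506 × 0.0231861 = 0.02241 kN.

T_AC = 0.02319 kN, T_BC = 0.02241 kN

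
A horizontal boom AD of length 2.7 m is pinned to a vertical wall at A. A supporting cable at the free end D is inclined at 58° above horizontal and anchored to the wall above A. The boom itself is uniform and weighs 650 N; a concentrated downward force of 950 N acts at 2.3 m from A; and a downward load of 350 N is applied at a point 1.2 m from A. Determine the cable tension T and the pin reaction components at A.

T = 1521 N, A_x = 806.0 N, A_y = 660.2 N

ΣM about A: T·sin58°·2.7 − 650·1.35 − 950·2.3 − 350·1.2 = 0 → T = 3482.5/(2.7·0.848048) = 1520.92 ≈ 1521 N.
ΣF_x = 0: A_x − T·cos58° = 0 → A_x = 1520.92 × 0.529919 = 806.0 N.
ΣF_y = 0: A_y + T·sin58° − 650 − 950 − 350 = 0 → A_y = 1950 − 1520.92 × 0.848048 = 660.2 N.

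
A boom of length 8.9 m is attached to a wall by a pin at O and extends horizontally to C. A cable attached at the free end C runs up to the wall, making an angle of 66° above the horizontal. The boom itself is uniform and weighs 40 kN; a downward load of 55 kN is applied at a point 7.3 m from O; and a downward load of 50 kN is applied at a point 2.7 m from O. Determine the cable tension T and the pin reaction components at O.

ΣM about O: T·sin66°·8.9 − 40·4.45 − 55·7.3 − 50·2.7 = 0 → T = 714.5/(8.9·0.913545) = 87.8784 ≈ 87.88 kN.
ΣF_x = 0: O_x − T·cos66° = 0 → O_x = 87.8784 × 0.406737 = 35.74 kN.
ΣF_y = 0: O_y + T·sin66° − 40 − 55 − 50 = 0 → O_y = 145 − 87.8784 × 0.913545 = 64.72 kN.

T = 87.88 kN, O_x = 35.74 kN, O_y = 64.72 kN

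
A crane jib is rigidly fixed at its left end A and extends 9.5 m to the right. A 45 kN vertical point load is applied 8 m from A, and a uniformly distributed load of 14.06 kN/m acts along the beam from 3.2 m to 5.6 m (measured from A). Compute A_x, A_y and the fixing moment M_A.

Resultant of the distributed load: 14.06 × 2.4 = 33.744 kN at 4.4 m from A.
ΣF_x = 0: A_x = 0.
ΣF_y = 0: A_y − 45 − 14.06·2.4 = 0 → A_y = 78.74 kN.
ΣM about A: M_A − 45·8 − (14.06·2.4)·4.4 = 0 → M_A = 508.5 kN·m.

A_x = 0, A_y = 78.74 kN, M_A = 508.5 kN·m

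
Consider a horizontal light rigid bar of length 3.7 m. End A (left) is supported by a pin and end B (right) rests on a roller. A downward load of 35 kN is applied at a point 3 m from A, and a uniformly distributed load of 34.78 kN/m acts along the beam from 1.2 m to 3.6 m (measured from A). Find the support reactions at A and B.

Resultant of the distributed load: 34.78 × 2.4 = 83.472 kN at 2.4 m from A.
Taking moments about A: B_y·3.7 − 35·3 − (34.78·2.4)·2.4 = 0 → B_y = 305.3328/3.7 = 82.5224 ≈ 82.52 kN.
ΣF_y = 0: A_y + 82.5224 − 35 − 34.78·2.4 = 0 → A_y = 35.95 kN.
ΣF_x = 0: no horizontal applied forces, so A_x = 0.

A_x = 0, A_y = 35.95 kN, B_y = 82.52 kN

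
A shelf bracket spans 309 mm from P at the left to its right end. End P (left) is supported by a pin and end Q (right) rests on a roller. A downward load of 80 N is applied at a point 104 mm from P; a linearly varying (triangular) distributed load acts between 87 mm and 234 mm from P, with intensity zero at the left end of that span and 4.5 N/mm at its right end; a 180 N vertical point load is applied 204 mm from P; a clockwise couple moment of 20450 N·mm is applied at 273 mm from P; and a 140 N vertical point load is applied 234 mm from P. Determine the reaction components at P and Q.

Resultant of the triangular load: ½ × 4.5 × 147 = 330.75 N, acting at 185 mm from P (one-third of the span from the peak).
Taking moments about P: Q_y·309 − 80·104 − (½·4.5·147)·185 − 180·204 − 20450 − 140·234 = 0 → Q_y = 159438.75/309 = 515.983 ≈ 516.0 N.
ΣF_y = 0: P_y + 515.983 − 80 − ½·4.5·147 − 180 − 140 = 0 → P_y = 214.8 N.
ΣF_x = 0: no horizontal applied forces, so P_x = 0.

P_x = 0, P_y = 214.8 N, Q_y = 516.0 N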